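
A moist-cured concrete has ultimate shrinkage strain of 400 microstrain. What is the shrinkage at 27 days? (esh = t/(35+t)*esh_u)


esh(27) = 27 / (35 + 27) * 400
= 27 / 62 * 400
= 174.2 microstrain

174.2


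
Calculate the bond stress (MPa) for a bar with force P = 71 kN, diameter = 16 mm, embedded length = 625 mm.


u = P / (pi * db * ld)
= 71 * 1000 / (pi * 16 * 625)
= 2.26 MPa

2.26


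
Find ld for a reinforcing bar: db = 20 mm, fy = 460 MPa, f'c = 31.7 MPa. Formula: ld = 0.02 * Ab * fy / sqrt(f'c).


Ab = pi * 20^2 / 4 = 314.159 mm2
ld = 0.02 * 314.159 * 460 / sqrt(31.7)
= 513.3 mm

513.3


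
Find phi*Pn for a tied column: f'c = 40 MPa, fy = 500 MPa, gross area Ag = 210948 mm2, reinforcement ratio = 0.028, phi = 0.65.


Ast = rho * Ag = 0.028 * 210948 = 5906.544 mm2
phi*Pn = 0.65 * 0.80 * (0.85 * 40 * (210948 - 5906.544) + 500 * 5906.544) / 1000
= 5160.83 kN

5160.83


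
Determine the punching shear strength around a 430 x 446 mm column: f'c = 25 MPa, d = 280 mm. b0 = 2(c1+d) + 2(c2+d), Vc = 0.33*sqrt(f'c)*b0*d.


b0 = 2*(430 + 280) + 2*(446 + 280) = 2872 mm
Vc = 0.33 * sqrt(25) * 2872 * 280 / 1000
= 1326.86 kN

1326.86


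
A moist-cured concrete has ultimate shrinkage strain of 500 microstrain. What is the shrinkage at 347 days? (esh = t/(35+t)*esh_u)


esh(347) = 347 / (35 + 347) * 500
= 347 / 382 * 500
= 454.2 microstrain

454.2


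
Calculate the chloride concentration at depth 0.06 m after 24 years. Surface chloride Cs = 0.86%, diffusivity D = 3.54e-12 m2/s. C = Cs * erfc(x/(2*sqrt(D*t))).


t_seconds = 24 * 365.25 * 24 * 3600 = 757382400.0 s
arg = 0.06 / (2 * sqrt(3.54e-12 * 757382400.0))
= 0.5794
erfc(0.5794) = 0.4126
C = 0.86 * 0.4126 = 0.3548%

0.3548


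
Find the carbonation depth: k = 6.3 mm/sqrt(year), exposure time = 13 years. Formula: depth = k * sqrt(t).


depth = k * sqrt(t)
= 6.3 * sqrt(13)
= 22.71 mm

22.71


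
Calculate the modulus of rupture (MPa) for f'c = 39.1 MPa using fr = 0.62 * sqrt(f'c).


fr = 0.62 * sqrt(39.1)
= 3.877 MPa

3.877


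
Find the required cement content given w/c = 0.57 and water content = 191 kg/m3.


Cement = water / (w/c)
= 191 / 0.57
= 335.1 kg/m3

335.1


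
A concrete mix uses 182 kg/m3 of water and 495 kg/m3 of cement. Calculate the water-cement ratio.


w/c = water / cement
w/c = 182 / 495 = 0.368

0.368


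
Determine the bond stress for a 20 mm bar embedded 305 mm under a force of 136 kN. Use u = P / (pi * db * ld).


u = P / (pi * db * ld)
= 136 * 1000 / (pi * 20 * 305)
= 7.097 MPa

7.097


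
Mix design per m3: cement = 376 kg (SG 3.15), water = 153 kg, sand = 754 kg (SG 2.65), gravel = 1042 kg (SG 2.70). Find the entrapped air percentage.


Vol cement = 376 / (3.15 * 1000) = 0.119365 m3
Vol water = 153 / 1000 = 0.153 m3
Vol sand = 754 / (2.65 * 1000) = 0.284528 m3
Vol gravel = 1042 / (2.70 * 1000) = 0.385926 m3
Total solid + water volume = 0.942819 m3
Air = (1 - 0.942819) * 100 = 5.72%

5.72


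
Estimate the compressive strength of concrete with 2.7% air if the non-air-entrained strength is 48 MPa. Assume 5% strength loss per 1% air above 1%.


Strength loss = (2.7 - 1) * 5 = 8.5%
f'c = 48 * (1 - 8.5/100)
= 43.92 MPa

43.92


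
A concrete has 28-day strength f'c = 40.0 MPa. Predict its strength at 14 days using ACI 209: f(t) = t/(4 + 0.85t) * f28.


f(14) = 14 / (4 + 0.85 * 14) * 40.0
= 14 / 15.9 * 40.0
= 35.22 MPa

35.22


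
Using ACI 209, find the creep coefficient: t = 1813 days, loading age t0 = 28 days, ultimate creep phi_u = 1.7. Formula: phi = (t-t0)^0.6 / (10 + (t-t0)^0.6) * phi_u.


dt = 1813 - 28 = 1785
phi = 1785^0.6 / (10 + 1785^0.6) * 1.7
= 1.529

1.529


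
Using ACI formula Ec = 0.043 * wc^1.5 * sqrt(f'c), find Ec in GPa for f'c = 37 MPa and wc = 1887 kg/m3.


Ec = 0.043 * 1887^1.5 * sqrt(37) / 1000
= 21.44 GPa

21.44


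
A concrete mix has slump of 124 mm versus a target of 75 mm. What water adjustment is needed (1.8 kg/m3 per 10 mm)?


Difference = 75 - 124 = -49 mm
Water adjustment = -49 * 1.8 / 10 = -8.8 kg/m3

-8.8


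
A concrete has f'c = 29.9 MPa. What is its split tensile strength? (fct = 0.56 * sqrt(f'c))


fct = 0.56 * sqrt(29.9)
= 0.56 * 5.468
= 3.062 MPa

3.062


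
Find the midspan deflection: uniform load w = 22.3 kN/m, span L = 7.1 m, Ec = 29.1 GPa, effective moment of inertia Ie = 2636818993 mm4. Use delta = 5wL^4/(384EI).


Convert: L = 7.1 m = 7100 mm, Ec = 29.1 GPa = 29100 MPa
delta = 5 * 22.3 * 7100^4 / (384 * 29100 * 2636818993)
= 9.62 mm

9.62


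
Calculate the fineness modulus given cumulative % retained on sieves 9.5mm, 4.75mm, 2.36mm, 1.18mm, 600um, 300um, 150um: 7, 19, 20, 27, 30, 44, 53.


FM = sum(cumulative % retained) / 100
= 200 / 100
= 2.0

2.0


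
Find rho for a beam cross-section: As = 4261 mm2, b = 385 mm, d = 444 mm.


rho = As / (b * d)
= 4261 / (385 * 444)
= 0.0249

0.0249


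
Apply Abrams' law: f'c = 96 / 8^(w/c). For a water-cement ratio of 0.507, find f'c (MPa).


f'c = 96 / 8^0.507
= 96 / 2.87
= 33.45 MPa

33.45


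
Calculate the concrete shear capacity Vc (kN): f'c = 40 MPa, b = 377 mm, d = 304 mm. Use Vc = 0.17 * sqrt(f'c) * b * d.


Vc = 0.17 * sqrt(40) * 377 * 304 / 1000
= 123.22 kN

123.22


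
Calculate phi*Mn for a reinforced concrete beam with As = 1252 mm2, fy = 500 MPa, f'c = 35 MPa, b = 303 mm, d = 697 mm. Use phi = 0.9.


a = As * fy / (0.85 * f'c * b)
= 1252 * 500 / (0.85 * 35 * 303)
= 69.4456 mm
Mn = As * fy * (d - a/2) / 10^6
= 414.5855 kN-m
phi*Mn = 0.9 * 414.5855 = 373.13 kN-m

373.13


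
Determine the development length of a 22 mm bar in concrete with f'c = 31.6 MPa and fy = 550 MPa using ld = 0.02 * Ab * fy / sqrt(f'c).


Ab = pi * 22^2 / 4 = 380.133 mm2
ld = 0.02 * 380.133 * 550 / sqrt(31.6)
= 743.8 mm

743.8


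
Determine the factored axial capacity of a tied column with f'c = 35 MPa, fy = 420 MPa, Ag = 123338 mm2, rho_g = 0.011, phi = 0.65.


Ast = rho * Ag = 0.011 * 123338 = 1356.718 mm2
phi*Pn = 0.65 * 0.80 * (0.85 * 35 * (123338 - 1356.718) + 420 * 1356.718) / 1000
= 2183.36 kN

2183.36


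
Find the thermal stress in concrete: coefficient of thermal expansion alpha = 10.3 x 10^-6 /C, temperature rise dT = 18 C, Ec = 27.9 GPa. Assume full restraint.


sigma = alpha * dT * Ec
= 10.3e-6 * 18 * 27.9 * 1000
= 5.173 MPa

5.173


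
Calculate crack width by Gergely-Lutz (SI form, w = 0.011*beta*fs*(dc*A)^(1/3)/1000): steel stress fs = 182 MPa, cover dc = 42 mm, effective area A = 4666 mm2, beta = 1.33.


w = 0.011 * beta * fs * (dc * A)^(1/3) / 1000
= 0.011 * 1.33 * 182 * (42 * 4666)^(1/3) / 1000
= 0.155 mm

0.155


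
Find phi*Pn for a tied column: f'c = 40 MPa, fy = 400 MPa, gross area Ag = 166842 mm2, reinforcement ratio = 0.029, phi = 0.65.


Ast = rho * Ag = 0.029 * 166842 = 4838.418 mm2
phi*Pn = 0.65 * 0.80 * (0.85 * 40 * (166842 - 4838.418) + 400 * 4838.418) / 1000
= 3870.61 kN

3870.61


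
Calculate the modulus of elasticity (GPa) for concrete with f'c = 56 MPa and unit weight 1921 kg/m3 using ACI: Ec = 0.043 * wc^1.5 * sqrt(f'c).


Ec = 0.043 * 1921^1.5 * sqrt(56) / 1000
= 27.09 GPa

27.09


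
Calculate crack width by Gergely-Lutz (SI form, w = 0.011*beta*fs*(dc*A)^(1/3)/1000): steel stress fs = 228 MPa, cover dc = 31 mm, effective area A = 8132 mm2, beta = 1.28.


w = 0.011 * beta * fs * (dc * A)^(1/3) / 1000
= 0.011 * 1.28 * 228 * (31 * 8132)^(1/3) / 1000
= 0.203 mm

0.203


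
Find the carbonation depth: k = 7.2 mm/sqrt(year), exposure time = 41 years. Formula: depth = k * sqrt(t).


depth = k * sqrt(t)
= 7.2 * sqrt(41)
= 46.1 mm

46.1


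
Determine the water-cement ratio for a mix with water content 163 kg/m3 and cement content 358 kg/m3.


w/c = water / cement
w/c = 163 / 358 = 0.455

0.455


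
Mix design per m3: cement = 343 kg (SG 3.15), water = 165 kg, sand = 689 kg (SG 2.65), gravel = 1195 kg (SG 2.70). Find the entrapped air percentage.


Vol cement = 343 / (3.15 * 1000) = 0.108889 m3
Vol water = 165 / 1000 = 0.165 m3
Vol sand = 689 / (2.65 * 1000) = 0.26 m3
Vol gravel = 1195 / (2.70 * 1000) = 0.442593 m3
Total solid + water volume = 0.976481 m3
Air = (1 - 0.976481) * 100 = 2.35%

2.35


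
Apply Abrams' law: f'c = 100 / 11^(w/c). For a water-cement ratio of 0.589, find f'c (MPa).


f'c = 100 / 11^0.589
= 100 / 4.106
= 24.36 MPa

24.36


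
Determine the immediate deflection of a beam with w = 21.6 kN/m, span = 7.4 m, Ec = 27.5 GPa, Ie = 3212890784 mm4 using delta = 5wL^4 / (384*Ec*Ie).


Convert: L = 7.4 m = 7400 mm, Ec = 27.5 GPa = 27500 MPa
delta = 5 * 21.6 * 7400^4 / (384 * 27500 * 3212890784)
= 9.55 mm

9.55


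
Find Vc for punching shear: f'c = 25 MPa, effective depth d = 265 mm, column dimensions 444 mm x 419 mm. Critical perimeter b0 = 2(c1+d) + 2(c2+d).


b0 = 2*(444 + 265) + 2*(419 + 265) = 2786 mm
Vc = 0.33 * sqrt(25) * 2786 * 265 / 1000
= 1218.18 kN

1218.18


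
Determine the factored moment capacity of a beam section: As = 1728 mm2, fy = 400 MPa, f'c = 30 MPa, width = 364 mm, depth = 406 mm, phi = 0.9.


a = As * fy / (0.85 * f'c * b)
= 1728 * 400 / (0.85 * 30 * 364)
= 74.4667 mm
Mn = As * fy * (d - a/2) / 10^6
= 254.8915 kN-m
phi*Mn = 0.9 * 254.8915 = 229.4 kN-m

229.4


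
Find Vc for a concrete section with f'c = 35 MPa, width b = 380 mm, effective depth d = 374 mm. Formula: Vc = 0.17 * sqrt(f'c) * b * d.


Vc = 0.17 * sqrt(35) * 380 * 374 / 1000
= 142.93 kN

142.93


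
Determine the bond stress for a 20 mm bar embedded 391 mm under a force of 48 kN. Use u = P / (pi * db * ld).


u = P / (pi * db * ld)
= 48 * 1000 / (pi * 20 * 391)
= 1.954 MPa

1.954


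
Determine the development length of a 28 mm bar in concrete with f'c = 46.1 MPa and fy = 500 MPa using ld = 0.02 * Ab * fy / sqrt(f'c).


Ab = pi * 28^2 / 4 = 615.752 mm2
ld = 0.02 * 615.752 * 500 / sqrt(46.1)
= 906.9 mm

906.9


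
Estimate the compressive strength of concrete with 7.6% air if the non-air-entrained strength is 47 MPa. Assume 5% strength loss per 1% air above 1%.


Strength loss = (7.6 - 1) * 5 = 33.0%
f'c = 47 * (1 - 33.0/100)
= 31.49 MPa

31.49


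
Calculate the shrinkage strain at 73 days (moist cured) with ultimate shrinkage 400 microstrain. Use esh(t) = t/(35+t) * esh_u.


esh(73) = 73 / (35 + 73) * 400
= 73 / 108 * 400
= 270.4 microstrain

270.4


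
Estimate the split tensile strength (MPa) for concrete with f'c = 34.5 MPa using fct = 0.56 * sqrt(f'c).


fct = 0.56 * sqrt(34.5)
= 0.56 * 5.874
= 3.289 MPa

3.289


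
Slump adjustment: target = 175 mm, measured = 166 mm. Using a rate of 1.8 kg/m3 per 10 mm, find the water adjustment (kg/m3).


Difference = 175 - 166 = 9 mm
Water adjustment = 9 * 1.8 / 10 = 1.6 kg/m3

1.6


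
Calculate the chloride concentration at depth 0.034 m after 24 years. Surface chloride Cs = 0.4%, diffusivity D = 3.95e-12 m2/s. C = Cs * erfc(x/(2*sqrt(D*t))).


t_seconds = 24 * 365.25 * 24 * 3600 = 757382400.0 s
arg = 0.034 / (2 * sqrt(3.95e-12 * 757382400.0))
= 0.3108
erfc(0.3108) = 0.6603
C = 0.4 * 0.6603 = 0.2641%

0.2641


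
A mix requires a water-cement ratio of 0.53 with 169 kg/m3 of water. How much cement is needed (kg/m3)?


Cement = water / (w/c)
= 169 / 0.53
= 318.9 kg/m3

318.9


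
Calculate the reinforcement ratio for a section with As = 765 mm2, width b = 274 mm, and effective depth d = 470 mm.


rho = As / (b * d)
= 765 / (274 * 470)
= 0.0059

0.0059


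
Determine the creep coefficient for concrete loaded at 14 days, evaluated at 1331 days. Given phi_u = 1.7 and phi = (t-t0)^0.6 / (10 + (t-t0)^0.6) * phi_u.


dt = 1331 - 14 = 1317
phi = 1317^0.6 / (10 + 1317^0.6) * 1.7
= 1.499

1.499


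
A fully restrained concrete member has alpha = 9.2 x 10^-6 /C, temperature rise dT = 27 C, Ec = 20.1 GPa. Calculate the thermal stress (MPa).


sigma = alpha * dT * Ec
= 9.2e-6 * 27 * 20.1 * 1000
= 4.993 MPa

4.993


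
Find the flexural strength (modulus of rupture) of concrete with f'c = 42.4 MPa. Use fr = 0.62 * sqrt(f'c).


fr = 0.62 * sqrt(42.4)
= 4.037 MPa

4.037


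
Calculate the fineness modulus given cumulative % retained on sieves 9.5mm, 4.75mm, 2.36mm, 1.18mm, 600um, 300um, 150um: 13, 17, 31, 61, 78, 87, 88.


FM = sum(cumulative % retained) / 100
= 375 / 100
= 3.75

3.75


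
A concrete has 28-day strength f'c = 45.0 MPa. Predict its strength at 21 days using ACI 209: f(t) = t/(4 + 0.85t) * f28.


f(21) = 21 / (4 + 0.85 * 21) * 45.0
= 21 / 21.85 * 45.0
= 43.25 MPa

43.25


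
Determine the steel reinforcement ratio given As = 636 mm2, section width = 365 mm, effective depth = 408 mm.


rho = As / (b * d)
= 636 / (365 * 408)
= 0.0043

0.0043


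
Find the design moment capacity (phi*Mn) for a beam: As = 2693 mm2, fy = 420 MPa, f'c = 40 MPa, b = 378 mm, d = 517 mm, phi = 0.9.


a = As * fy / (0.85 * f'c * b)
= 2693 * 420 / (0.85 * 40 * 378)
= 88.0065 mm
Mn = As * fy * (d - a/2) / 10^6
= 534.9877 kN-m
phi*Mn = 0.9 * 534.9877 = 481.49 kN-m

481.49


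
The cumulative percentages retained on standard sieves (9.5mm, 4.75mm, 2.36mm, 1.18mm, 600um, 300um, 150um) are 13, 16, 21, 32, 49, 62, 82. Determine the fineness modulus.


FM = sum(cumulative % retained) / 100
= 275 / 100
= 2.75

2.75


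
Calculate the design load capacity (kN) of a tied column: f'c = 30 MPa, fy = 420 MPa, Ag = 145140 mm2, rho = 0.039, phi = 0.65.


Ast = rho * Ag = 0.039 * 145140 = 5660.46 mm2
phi*Pn = 0.65 * 0.80 * (0.85 * 30 * (145140 - 5660.46) + 420 * 5660.46) / 1000
= 3085.74 kN

3085.74


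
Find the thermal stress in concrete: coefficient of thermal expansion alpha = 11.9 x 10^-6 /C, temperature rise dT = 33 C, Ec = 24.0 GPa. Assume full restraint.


sigma = alpha * dT * Ec
= 11.9e-6 * 33 * 24.0 * 1000
= 9.425 MPa

9.425


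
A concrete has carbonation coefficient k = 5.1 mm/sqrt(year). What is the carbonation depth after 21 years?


depth = k * sqrt(t)
= 5.1 * sqrt(21)
= 23.37 mm

23.37


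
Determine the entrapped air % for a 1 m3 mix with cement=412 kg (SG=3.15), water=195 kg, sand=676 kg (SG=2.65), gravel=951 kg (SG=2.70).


Vol cement = 412 / (3.15 * 1000) = 0.130794 m3
Vol water = 195 / 1000 = 0.195 m3
Vol sand = 676 / (2.65 * 1000) = 0.255094 m3
Vol gravel = 951 / (2.70 * 1000) = 0.352222 m3
Total solid + water volume = 0.93311 m3
Air = (1 - 0.93311) * 100 = 6.69%

6.69


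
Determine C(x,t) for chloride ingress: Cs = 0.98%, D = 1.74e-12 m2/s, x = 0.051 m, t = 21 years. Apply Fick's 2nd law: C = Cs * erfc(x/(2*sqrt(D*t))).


t_seconds = 21 * 365.25 * 24 * 3600 = 662709600.0 s
arg = 0.051 / (2 * sqrt(1.74e-12 * 662709600.0))
= 0.7509
erfc(0.7509) = 0.2882
C = 0.98 * 0.2882 = 0.2825%

0.2825


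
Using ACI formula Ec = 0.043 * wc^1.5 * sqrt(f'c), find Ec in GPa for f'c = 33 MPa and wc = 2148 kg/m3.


Ec = 0.043 * 2148^1.5 * sqrt(33) / 1000
= 24.59 GPa

24.59


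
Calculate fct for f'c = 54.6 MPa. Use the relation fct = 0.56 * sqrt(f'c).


fct = 0.56 * sqrt(54.6)
= 0.56 * 7.389
= 4.138 MPa

4.138


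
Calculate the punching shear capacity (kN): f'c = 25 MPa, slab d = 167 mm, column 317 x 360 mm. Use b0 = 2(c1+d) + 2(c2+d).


b0 = 2*(317 + 167) + 2*(360 + 167) = 2022 mm
Vc = 0.33 * sqrt(25) * 2022 * 167 / 1000
= 557.16 kN

557.16


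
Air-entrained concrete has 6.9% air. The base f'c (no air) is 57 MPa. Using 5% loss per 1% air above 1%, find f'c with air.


Strength loss = (6.9 - 1) * 5 = 29.5%
f'c = 57 * (1 - 29.5/100)
= 40.19 MPa

40.19


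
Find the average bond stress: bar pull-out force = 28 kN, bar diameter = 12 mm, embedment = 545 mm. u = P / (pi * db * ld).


u = P / (pi * db * ld)
= 28 * 1000 / (pi * 12 * 545)
= 1.363 MPa

1.363


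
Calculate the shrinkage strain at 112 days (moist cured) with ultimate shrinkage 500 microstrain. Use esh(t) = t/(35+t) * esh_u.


esh(112) = 112 / (35 + 112) * 500
= 112 / 147 * 500
= 381.0 microstrain

381.0


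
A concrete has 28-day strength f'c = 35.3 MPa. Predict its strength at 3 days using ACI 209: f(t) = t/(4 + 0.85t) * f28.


f(3) = 3 / (4 + 0.85 * 3) * 35.3
= 3 / 6.55 * 35.3
= 16.17 MPa

16.17


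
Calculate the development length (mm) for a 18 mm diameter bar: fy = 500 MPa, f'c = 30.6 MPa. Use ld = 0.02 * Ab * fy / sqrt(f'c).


Ab = pi * 18^2 / 4 = 254.469 mm2
ld = 0.02 * 254.469 * 500 / sqrt(30.6)
= 460.0 mm

460.0


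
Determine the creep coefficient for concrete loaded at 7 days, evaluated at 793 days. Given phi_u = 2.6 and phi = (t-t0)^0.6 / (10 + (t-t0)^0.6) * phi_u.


dt = 793 - 7 = 786
phi = 786^0.6 / (10 + 786^0.6) * 2.6
= 2.198

2.198


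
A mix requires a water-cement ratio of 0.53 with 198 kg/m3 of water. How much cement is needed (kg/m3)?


Cement = water / (w/c)
= 198 / 0.53
= 373.6 kg/m3

373.6


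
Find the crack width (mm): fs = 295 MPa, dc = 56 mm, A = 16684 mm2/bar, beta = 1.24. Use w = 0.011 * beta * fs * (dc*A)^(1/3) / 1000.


w = 0.011 * beta * fs * (dc * A)^(1/3) / 1000
= 0.011 * 1.24 * 295 * (56 * 16684)^(1/3) / 1000
= 0.393 mm

0.393


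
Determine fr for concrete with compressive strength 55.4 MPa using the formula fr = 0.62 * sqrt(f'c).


fr = 0.62 * sqrt(55.4)
= 4.615 MPa

4.615


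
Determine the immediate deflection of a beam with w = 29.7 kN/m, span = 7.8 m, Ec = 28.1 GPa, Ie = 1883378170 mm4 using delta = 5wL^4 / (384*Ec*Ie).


Convert: L = 7.8 m = 7800 mm, Ec = 28.1 GPa = 28100 MPa
delta = 5 * 29.7 * 7800^4 / (384 * 28100 * 1883378170)
= 27.05 mm

27.05


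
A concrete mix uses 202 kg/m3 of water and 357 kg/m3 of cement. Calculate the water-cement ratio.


w/c = water / cement
w/c = 202 / 357 = 0.566

0.566


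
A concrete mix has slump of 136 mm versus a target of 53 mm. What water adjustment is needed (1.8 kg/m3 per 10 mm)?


Difference = 53 - 136 = -83 mm
Water adjustment = -83 * 1.8 / 10 = -14.9 kg/m3

-14.9


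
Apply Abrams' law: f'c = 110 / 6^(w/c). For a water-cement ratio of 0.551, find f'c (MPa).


f'c = 110 / 6^0.551
= 110 / 2.684
= 40.99 MPa

40.99


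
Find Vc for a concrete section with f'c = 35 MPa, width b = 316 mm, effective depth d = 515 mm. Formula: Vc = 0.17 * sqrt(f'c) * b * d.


Vc = 0.17 * sqrt(35) * 316 * 515 / 1000
= 163.67 kN

163.67


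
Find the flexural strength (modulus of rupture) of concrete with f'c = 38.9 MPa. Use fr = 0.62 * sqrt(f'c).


fr = 0.62 * sqrt(38.9)
= 3.867 MPa

3.867


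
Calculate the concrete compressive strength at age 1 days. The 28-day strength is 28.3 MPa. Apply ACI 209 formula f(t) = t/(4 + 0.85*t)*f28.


f(1) = 1 / (4 + 0.85 * 1) * 28.3
= 1 / 4.85 * 28.3
= 5.84 MPa

5.84


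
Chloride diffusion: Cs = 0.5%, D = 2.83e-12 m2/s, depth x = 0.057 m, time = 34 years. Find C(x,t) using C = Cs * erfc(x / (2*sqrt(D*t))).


t_seconds = 34 * 365.25 * 24 * 3600 = 1072958400.0 s
arg = 0.057 / (2 * sqrt(2.83e-12 * 1072958400.0))
= 0.5172
erfc(0.5172) = 0.4645
C = 0.5 * 0.4645 = 0.2323%

0.2323


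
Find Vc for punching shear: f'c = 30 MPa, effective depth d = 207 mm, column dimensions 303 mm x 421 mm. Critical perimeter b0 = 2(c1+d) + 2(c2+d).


b0 = 2*(303 + 207) + 2*(421 + 207) = 2276 mm
Vc = 0.33 * sqrt(30) * 2276 * 207 / 1000
= 851.56 kN

851.56


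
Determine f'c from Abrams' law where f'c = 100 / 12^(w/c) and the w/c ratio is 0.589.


f'c = 100 / 12^0.589
= 100 / 4.322
= 23.14 MPa

23.14


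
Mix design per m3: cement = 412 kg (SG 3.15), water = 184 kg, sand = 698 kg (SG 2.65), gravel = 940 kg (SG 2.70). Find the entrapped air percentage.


Vol cement = 412 / (3.15 * 1000) = 0.130794 m3
Vol water = 184 / 1000 = 0.184 m3
Vol sand = 698 / (2.65 * 1000) = 0.263396 m3
Vol gravel = 940 / (2.70 * 1000) = 0.348148 m3
Total solid + water volume = 0.926338 m3
Air = (1 - 0.926338) * 100 = 7.37%

7.37


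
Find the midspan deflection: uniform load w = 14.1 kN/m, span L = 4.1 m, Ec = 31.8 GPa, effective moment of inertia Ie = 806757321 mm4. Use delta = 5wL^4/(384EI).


Convert: L = 4.1 m = 4100 mm, Ec = 31.8 GPa = 31800 MPa
delta = 5 * 14.1 * 4100^4 / (384 * 31800 * 806757321)
= 2.02 mm

2.02


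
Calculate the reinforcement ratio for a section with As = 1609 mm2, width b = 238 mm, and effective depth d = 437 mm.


rho = As / (b * d)
= 1609 / (238 * 437)
= 0.0155

0.0155


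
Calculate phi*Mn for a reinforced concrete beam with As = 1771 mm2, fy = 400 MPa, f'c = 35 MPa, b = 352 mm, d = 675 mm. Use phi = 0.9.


a = As * fy / (0.85 * f'c * b)
= 1771 * 400 / (0.85 * 35 * 352)
= 67.6471 mm
Mn = As * fy * (d - a/2) / 10^6
= 454.2094 kN-m
phi*Mn = 0.9 * 454.2094 = 408.79 kN-m

408.79


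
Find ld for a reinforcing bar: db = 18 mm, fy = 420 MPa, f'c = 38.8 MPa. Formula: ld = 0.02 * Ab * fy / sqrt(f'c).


Ab = pi * 18^2 / 4 = 254.469 mm2
ld = 0.02 * 254.469 * 420 / sqrt(38.8)
= 343.2 mm

343.2


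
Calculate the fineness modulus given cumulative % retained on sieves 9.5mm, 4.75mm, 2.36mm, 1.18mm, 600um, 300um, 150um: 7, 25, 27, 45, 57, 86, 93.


FM = sum(cumulative % retained) / 100
= 340 / 100
= 3.4

3.4


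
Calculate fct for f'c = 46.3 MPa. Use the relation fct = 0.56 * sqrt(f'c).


fct = 0.56 * sqrt(46.3)
= 0.56 * 6.804
= 3.81 MPa

3.81


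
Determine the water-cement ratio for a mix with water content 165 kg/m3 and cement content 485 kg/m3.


w/c = water / cement
w/c = 165 / 485 = 0.34

0.34


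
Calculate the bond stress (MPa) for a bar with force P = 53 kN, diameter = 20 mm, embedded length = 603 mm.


u = P / (pi * db * ld)
= 53 * 1000 / (pi * 20 * 603)
= 1.399 MPa

1.399


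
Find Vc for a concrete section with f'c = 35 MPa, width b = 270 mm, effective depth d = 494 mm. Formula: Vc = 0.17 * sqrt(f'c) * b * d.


Vc = 0.17 * sqrt(35) * 270 * 494 / 1000
= 134.14 kN

134.14


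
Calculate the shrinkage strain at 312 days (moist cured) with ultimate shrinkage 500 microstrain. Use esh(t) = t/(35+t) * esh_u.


esh(312) = 312 / (35 + 312) * 500
= 312 / 347 * 500
= 449.6 microstrain

449.6


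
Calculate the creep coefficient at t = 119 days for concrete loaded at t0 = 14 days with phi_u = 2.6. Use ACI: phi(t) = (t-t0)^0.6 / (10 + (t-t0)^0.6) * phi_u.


dt = 119 - 14 = 105
phi = 105^0.6 / (10 + 105^0.6) * 2.6
= 1.612

1.612


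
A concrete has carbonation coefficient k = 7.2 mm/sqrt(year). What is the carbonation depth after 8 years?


depth = k * sqrt(t)
= 7.2 * sqrt(8)
= 20.36 mm

20.36


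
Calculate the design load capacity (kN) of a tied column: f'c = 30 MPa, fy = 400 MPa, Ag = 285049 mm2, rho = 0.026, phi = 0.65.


Ast = rho * Ag = 0.026 * 285049 = 7411.274 mm2
phi*Pn = 0.65 * 0.80 * (0.85 * 30 * (285049 - 7411.274) + 400 * 7411.274) / 1000
= 5223.02 kN

5223.02


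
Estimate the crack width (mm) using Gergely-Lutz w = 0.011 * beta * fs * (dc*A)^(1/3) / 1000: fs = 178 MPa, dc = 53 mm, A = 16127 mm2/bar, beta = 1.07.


w = 0.011 * beta * fs * (dc * A)^(1/3) / 1000
= 0.011 * 1.07 * 178 * (53 * 16127)^(1/3) / 1000
= 0.199 mm

0.199


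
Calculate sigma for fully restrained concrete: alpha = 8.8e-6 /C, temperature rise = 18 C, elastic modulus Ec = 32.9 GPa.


sigma = alpha * dT * Ec
= 8.8e-6 * 18 * 32.9 * 1000
= 5.211 MPa

5.211


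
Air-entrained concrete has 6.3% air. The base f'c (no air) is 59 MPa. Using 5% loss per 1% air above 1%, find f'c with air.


Strength loss = (6.3 - 1) * 5 = 26.5%
f'c = 59 * (1 - 26.5/100)
= 43.37 MPa

43.37


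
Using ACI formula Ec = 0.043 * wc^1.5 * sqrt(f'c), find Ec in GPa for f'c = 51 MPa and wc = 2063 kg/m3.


Ec = 0.043 * 2063^1.5 * sqrt(51) / 1000
= 28.77 GPa

28.77


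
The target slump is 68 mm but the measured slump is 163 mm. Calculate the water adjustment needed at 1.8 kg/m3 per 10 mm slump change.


Difference = 68 - 163 = -95 mm
Water adjustment = -95 * 1.8 / 10 = -17.1 kg/m3

-17.1


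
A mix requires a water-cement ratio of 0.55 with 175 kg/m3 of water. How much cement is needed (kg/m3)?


Cement = water / (w/c)
= 175 / 0.55
= 318.2 kg/m3

318.2


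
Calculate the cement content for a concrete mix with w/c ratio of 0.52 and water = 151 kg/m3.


Cement = water / (w/c)
= 151 / 0.52
= 290.4 kg/m3

290.4


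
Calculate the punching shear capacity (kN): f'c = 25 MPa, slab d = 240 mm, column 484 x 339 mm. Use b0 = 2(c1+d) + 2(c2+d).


b0 = 2*(484 + 240) + 2*(339 + 240) = 2606 mm
Vc = 0.33 * sqrt(25) * 2606 * 240 / 1000
= 1031.98 kN

1031.98


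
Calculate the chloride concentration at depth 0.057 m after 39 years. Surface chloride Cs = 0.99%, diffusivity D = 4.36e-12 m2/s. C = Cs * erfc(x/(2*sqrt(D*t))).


t_seconds = 39 * 365.25 * 24 * 3600 = 1230746400.0 s
arg = 0.057 / (2 * sqrt(4.36e-12 * 1230746400.0))
= 0.3891
erfc(0.3891) = 0.5822
C = 0.99 * 0.5822 = 0.5764%

0.5764


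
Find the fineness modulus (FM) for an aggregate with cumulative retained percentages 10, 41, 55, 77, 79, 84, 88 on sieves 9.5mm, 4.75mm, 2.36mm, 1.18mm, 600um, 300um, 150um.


FM = sum(cumulative % retained) / 100
= 434 / 100
= 4.34

4.34


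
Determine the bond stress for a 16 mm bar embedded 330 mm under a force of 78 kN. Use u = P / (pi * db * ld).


u = P / (pi * db * ld)
= 78 * 1000 / (pi * 16 * 330)
= 4.702 MPa

4.702


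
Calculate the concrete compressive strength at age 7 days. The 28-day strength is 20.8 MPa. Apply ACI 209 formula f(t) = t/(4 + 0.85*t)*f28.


f(7) = 7 / (4 + 0.85 * 7) * 20.8
= 7 / 9.95 * 20.8
= 14.63 MPa

14.63


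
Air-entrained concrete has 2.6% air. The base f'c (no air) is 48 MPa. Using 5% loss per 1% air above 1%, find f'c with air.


Strength loss = (2.6 - 1) * 5 = 8.0%
f'c = 48 * (1 - 8.0/100)
= 44.16 MPa

44.16


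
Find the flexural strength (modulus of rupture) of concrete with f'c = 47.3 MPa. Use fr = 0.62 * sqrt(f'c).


fr = 0.62 * sqrt(47.3)
= 4.264 MPa

4.264


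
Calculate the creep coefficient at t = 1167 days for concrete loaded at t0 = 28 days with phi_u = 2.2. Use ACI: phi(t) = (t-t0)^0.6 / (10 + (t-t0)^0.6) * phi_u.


dt = 1167 - 28 = 1139
phi = 1139^0.6 / (10 + 1139^0.6) * 2.2
= 1.919

1.919


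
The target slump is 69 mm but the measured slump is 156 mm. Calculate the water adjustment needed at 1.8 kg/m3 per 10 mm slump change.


Difference = 69 - 156 = -87 mm
Water adjustment = -87 * 1.8 / 10 = -15.7 kg/m3

-15.7


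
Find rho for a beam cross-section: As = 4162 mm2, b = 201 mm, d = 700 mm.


rho = As / (b * d)
= 4162 / (201 * 700)
= 0.0296

0.0296


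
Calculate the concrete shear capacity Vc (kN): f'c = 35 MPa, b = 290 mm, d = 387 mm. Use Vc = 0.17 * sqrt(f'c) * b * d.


Vc = 0.17 * sqrt(35) * 290 * 387 / 1000
= 112.87 kN

112.87


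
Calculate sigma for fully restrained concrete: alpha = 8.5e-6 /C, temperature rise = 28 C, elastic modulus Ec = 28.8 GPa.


sigma = alpha * dT * Ec
= 8.5e-6 * 28 * 28.8 * 1000
= 6.854 MPa

6.854


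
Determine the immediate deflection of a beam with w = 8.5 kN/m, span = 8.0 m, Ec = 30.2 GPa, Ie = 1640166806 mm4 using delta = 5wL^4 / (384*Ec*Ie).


Convert: L = 8.0 m = 8000 mm, Ec = 30.2 GPa = 30200 MPa
delta = 5 * 8.5 * 8000^4 / (384 * 30200 * 1640166806)
= 9.15 mm

9.15


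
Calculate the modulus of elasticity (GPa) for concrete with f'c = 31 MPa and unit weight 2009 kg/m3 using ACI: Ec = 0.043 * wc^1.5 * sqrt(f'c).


Ec = 0.043 * 2009^1.5 * sqrt(31) / 1000
= 21.56 GPa

21.56


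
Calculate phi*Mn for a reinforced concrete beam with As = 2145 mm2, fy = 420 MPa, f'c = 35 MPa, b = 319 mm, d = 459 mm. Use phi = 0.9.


a = As * fy / (0.85 * f'c * b)
= 2145 * 420 / (0.85 * 35 * 319)
= 94.929 mm
Mn = As * fy * (d - a/2) / 10^6
= 370.7523 kN-m
phi*Mn = 0.9 * 370.7523 = 333.68 kN-m

333.68


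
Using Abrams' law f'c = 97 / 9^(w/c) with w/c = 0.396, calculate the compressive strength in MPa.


f'c = 97 / 9^0.396
= 97 / 2.387
= 40.63 MPa

40.63


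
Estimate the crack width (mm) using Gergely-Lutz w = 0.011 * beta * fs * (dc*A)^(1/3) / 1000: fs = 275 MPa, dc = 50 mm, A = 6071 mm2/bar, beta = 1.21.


w = 0.011 * beta * fs * (dc * A)^(1/3) / 1000
= 0.011 * 1.21 * 275 * (50 * 6071)^(1/3) / 1000
= 0.246 mm

0.246


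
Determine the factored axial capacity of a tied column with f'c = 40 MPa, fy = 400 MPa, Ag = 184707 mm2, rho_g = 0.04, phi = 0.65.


Ast = rho * Ag = 0.04 * 184707 = 7388.28 mm2
phi*Pn = 0.65 * 0.80 * (0.85 * 40 * (184707 - 7388.28) + 400 * 7388.28) / 1000
= 4671.76 kN

4671.76


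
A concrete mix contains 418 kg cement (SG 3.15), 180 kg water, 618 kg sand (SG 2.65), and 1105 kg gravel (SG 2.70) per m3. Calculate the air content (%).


Vol cement = 418 / (3.15 * 1000) = 0.132698 m3
Vol water = 180 / 1000 = 0.18 m3
Vol sand = 618 / (2.65 * 1000) = 0.233208 m3
Vol gravel = 1105 / (2.70 * 1000) = 0.409259 m3
Total solid + water volume = 0.955165 m3
Air = (1 - 0.955165) * 100 = 4.48%

4.48


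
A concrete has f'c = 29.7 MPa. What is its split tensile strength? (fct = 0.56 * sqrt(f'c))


fct = 0.56 * sqrt(29.7)
= 0.56 * 5.45
= 3.052 MPa

3.052


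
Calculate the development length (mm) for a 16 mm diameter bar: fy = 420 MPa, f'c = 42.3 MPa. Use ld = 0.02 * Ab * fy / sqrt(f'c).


Ab = pi * 16^2 / 4 = 201.062 mm2
ld = 0.02 * 201.062 * 420 / sqrt(42.3)
= 259.7 mm

259.7


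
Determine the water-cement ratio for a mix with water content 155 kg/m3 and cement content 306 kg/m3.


w/c = water / cement
w/c = 155 / 306 = 0.507

0.507


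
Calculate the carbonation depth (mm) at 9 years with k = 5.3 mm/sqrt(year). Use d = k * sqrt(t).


depth = k * sqrt(t)
= 5.3 * sqrt(9)
= 15.9 mm

15.9


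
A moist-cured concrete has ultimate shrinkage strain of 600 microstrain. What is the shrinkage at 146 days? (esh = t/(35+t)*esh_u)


esh(146) = 146 / (35 + 146) * 600
= 146 / 181 * 600
= 484.0 microstrain

484.0


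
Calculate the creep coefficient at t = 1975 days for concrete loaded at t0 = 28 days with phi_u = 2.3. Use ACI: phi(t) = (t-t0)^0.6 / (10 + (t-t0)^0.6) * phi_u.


dt = 1975 - 28 = 1947
phi = 1947^0.6 / (10 + 1947^0.6) * 2.3
= 2.079

2.079


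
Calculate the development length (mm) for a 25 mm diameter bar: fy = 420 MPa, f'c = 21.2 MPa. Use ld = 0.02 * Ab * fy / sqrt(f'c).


Ab = pi * 25^2 / 4 = 490.874 mm2
ld = 0.02 * 490.874 * 420 / sqrt(21.2)
= 895.5 mm

895.5


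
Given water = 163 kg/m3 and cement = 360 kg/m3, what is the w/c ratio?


w/c = water / cement
w/c = 163 / 360 = 0.453

0.453


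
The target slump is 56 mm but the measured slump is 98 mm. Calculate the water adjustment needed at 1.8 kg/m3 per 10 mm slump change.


Difference = 56 - 98 = -42 mm
Water adjustment = -42 * 1.8 / 10 = -7.6 kg/m3

-7.6


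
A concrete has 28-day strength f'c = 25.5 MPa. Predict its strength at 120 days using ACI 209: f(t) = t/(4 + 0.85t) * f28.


f(120) = 120 / (4 + 0.85 * 120) * 25.5
= 120 / 106.0 * 25.5
= 28.87 MPa

28.87


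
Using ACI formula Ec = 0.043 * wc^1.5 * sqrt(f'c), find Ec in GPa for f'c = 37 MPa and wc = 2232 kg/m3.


Ec = 0.043 * 2232^1.5 * sqrt(37) / 1000
= 27.58 GPa

27.58


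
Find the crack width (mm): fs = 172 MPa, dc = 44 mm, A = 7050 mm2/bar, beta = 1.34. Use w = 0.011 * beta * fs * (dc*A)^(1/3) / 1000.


w = 0.011 * beta * fs * (dc * A)^(1/3) / 1000
= 0.011 * 1.34 * 172 * (44 * 7050)^(1/3) / 1000
= 0.172 mm

0.172


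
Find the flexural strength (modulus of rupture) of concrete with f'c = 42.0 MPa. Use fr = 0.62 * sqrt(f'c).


fr = 0.62 * sqrt(42.0)
= 4.018 MPa

4.018


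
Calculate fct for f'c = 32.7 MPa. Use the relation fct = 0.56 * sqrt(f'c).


fct = 0.56 * sqrt(32.7)
= 0.56 * 5.718
= 3.202 MPa

3.202


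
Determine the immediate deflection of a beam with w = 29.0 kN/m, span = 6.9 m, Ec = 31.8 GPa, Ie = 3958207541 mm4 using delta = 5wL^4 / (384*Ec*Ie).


Convert: L = 6.9 m = 6900 mm, Ec = 31.8 GPa = 31800 MPa
delta = 5 * 29.0 * 6900^4 / (384 * 31800 * 3958207541)
= 6.8 mm

6.8


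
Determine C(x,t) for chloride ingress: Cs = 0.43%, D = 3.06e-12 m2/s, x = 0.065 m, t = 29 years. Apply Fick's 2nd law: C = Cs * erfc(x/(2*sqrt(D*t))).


t_seconds = 29 * 365.25 * 24 * 3600 = 915170400.0 s
arg = 0.065 / (2 * sqrt(3.06e-12 * 915170400.0))
= 0.6141
erfc(0.6141) = 0.3851
C = 0.43 * 0.3851 = 0.1656%

0.1656


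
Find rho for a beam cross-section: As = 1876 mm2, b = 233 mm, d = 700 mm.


rho = As / (b * d)
= 1876 / (233 * 700)
= 0.0115

0.0115


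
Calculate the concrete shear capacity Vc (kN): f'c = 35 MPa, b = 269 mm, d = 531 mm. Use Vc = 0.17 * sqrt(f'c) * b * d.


Vc = 0.17 * sqrt(35) * 269 * 531 / 1000
= 143.66 kN

143.66


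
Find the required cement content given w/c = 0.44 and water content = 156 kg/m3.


Cement = water / (w/c)
= 156 / 0.44
= 354.5 kg/m3

354.5


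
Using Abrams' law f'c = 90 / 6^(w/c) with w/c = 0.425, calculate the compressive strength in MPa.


f'c = 90 / 6^0.425
= 90 / 2.141
= 42.03 MPa

42.03


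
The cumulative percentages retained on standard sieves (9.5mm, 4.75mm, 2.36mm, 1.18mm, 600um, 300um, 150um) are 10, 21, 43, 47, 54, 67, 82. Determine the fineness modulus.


FM = sum(cumulative % retained) / 100
= 324 / 100
= 3.24

3.24


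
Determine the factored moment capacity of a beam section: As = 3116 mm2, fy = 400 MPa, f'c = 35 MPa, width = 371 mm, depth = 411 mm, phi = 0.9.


a = As * fy / (0.85 * f'c * b)
= 3116 * 400 / (0.85 * 35 * 371)
= 112.9267 mm
Mn = As * fy * (d - a/2) / 10^6
= 441.8945 kN-m
phi*Mn = 0.9 * 441.8945 = 397.71 kN-m

397.71


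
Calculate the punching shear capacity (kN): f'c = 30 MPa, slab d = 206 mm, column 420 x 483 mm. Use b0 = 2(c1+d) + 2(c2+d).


b0 = 2*(420 + 206) + 2*(483 + 206) = 2630 mm
Vc = 0.33 * sqrt(30) * 2630 * 206 / 1000
= 979.26 kN

979.26


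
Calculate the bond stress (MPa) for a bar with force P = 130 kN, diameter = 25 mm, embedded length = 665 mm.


u = P / (pi * db * ld)
= 130 * 1000 / (pi * 25 * 665)
= 2.489 MPa

2.489


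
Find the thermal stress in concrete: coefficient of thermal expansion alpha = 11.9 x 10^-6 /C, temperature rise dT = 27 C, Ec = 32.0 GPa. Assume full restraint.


sigma = alpha * dT * Ec
= 11.9e-6 * 27 * 32.0 * 1000
= 10.282 MPa

10.282


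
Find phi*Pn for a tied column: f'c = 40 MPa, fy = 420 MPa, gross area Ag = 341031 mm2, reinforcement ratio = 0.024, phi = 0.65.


Ast = rho * Ag = 0.024 * 341031 = 8184.744 mm2
phi*Pn = 0.65 * 0.80 * (0.85 * 40 * (341031 - 8184.744) + 420 * 8184.744) / 1000
= 7672.27 kN

7672.27


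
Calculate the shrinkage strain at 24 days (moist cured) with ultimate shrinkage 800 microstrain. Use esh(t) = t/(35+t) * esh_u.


esh(24) = 24 / (35 + 24) * 800
= 24 / 59 * 800
= 325.4 microstrain

325.4


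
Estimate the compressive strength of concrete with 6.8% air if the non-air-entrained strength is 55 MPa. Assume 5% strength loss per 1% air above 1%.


Strength loss = (6.8 - 1) * 5 = 29.0%
f'c = 55 * (1 - 29.0/100)
= 39.05 MPa

39.05


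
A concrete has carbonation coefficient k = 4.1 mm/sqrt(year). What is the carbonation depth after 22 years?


depth = k * sqrt(t)
= 4.1 * sqrt(22)
= 19.23 mm

19.23


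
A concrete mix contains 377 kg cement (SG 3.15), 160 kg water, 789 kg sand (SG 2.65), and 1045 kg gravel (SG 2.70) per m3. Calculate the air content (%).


Vol cement = 377 / (3.15 * 1000) = 0.119683 m3
Vol water = 160 / 1000 = 0.16 m3
Vol sand = 789 / (2.65 * 1000) = 0.297736 m3
Vol gravel = 1045 / (2.70 * 1000) = 0.387037 m3
Total solid + water volume = 0.964455 m3
Air = (1 - 0.964455) * 100 = 3.55%

3.55


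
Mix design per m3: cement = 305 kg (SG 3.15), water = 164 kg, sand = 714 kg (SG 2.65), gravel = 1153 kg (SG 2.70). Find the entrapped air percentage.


Vol cement = 305 / (3.15 * 1000) = 0.096825 m3
Vol water = 164 / 1000 = 0.164 m3
Vol sand = 714 / (2.65 * 1000) = 0.269434 m3
Vol gravel = 1153 / (2.70 * 1000) = 0.427037 m3
Total solid + water volume = 0.957296 m3
Air = (1 - 0.957296) * 100 = 4.27%

4.27


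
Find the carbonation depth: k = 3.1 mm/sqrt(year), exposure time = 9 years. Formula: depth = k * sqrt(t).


depth = k * sqrt(t)
= 3.1 * sqrt(9)
= 9.3 mm

9.3


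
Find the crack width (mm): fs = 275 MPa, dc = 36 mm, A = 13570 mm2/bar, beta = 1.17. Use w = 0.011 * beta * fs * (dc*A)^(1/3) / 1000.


w = 0.011 * beta * fs * (dc * A)^(1/3) / 1000
= 0.011 * 1.17 * 275 * (36 * 13570)^(1/3) / 1000
= 0.279 mm

0.279


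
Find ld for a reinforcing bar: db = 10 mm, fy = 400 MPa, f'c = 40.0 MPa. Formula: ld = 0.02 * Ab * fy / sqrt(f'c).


Ab = pi * 10^2 / 4 = 78.54 mm2
ld = 0.02 * 78.54 * 400 / sqrt(40.0)
= 99.3 mm

99.3


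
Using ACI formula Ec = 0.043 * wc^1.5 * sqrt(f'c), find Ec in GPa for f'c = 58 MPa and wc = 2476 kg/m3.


Ec = 0.043 * 2476^1.5 * sqrt(58) / 1000
= 40.35 GPa

40.35


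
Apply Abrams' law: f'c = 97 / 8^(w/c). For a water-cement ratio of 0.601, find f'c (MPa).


f'c = 97 / 8^0.601
= 97 / 3.489
= 27.8 MPa

27.8


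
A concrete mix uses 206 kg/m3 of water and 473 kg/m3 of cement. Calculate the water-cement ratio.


w/c = water / cement
w/c = 206 / 473 = 0.436

0.436


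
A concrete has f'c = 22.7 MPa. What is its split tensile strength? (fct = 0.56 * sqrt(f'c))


fct = 0.56 * sqrt(22.7)
= 0.56 * 4.764
= 2.668 MPa

2.668


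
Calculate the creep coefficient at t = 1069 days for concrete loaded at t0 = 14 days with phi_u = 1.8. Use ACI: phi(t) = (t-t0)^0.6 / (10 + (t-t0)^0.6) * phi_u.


dt = 1069 - 14 = 1055
phi = 1055^0.6 / (10 + 1055^0.6) * 1.8
= 1.56

1.56


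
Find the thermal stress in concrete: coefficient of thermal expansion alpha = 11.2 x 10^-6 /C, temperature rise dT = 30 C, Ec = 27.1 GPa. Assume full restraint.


sigma = alpha * dT * Ec
= 11.2e-6 * 30 * 27.1 * 1000
= 9.106 MPa

9.106


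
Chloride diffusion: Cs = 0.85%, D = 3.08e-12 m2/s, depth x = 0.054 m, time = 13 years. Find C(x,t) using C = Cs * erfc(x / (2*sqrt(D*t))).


t_seconds = 13 * 365.25 * 24 * 3600 = 410248800.0 s
arg = 0.054 / (2 * sqrt(3.08e-12 * 410248800.0))
= 0.7596
erfc(0.7596) = 0.2827
C = 0.85 * 0.2827 = 0.2403%

0.2403


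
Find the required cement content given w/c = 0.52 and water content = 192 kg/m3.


Cement = water / (w/c)
= 192 / 0.52
= 369.2 kg/m3

369.2


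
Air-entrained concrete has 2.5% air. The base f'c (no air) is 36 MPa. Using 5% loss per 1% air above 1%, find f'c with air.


Strength loss = (2.5 - 1) * 5 = 7.5%
f'c = 36 * (1 - 7.5/100)
= 33.3 MPa

33.3


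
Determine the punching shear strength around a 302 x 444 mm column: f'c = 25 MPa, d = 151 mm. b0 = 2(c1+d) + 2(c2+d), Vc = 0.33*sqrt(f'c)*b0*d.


b0 = 2*(302 + 151) + 2*(444 + 151) = 2096 mm
Vc = 0.33 * sqrt(25) * 2096 * 151 / 1000
= 522.22 kN

522.22


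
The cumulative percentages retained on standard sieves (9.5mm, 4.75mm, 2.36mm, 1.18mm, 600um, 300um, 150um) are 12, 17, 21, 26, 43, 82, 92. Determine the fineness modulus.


FM = sum(cumulative % retained) / 100
= 293 / 100
= 2.93

2.93


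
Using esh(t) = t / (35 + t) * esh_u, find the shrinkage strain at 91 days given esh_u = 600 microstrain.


esh(91) = 91 / (35 + 91) * 600
= 91 / 126 * 600
= 433.3 microstrain

433.3


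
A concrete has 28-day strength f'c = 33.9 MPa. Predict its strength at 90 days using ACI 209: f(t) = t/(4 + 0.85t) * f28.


f(90) = 90 / (4 + 0.85 * 90) * 33.9
= 90 / 80.5 * 33.9
= 37.9 MPa

37.9


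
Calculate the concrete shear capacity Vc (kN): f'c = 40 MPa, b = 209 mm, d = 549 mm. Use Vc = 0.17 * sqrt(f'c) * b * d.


Vc = 0.17 * sqrt(40) * 209 * 549 / 1000
= 123.37 kN

123.37


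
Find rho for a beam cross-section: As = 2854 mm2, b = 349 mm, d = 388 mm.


rho = As / (b * d)
= 2854 / (349 * 388)
= 0.0211

0.0211


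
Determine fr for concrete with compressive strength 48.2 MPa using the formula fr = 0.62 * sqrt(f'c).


fr = 0.62 * sqrt(48.2)
= 4.304 MPa

4.304


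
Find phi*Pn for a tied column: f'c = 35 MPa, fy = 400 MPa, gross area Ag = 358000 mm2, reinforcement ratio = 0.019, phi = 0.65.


Ast = rho * Ag = 0.019 * 358000 = 6802 mm2
phi*Pn = 0.65 * 0.80 * (0.85 * 35 * (358000 - 6802) + 400 * 6802) / 1000
= 6847.85 kN

6847.85
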